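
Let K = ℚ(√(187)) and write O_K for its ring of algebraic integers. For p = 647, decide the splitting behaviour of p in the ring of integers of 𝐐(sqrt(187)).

p is inert

d = 187 ≡ 3 (mod 4), so O_K = ℤ[√187] and disc(K) = 4d = 748.
Since gcd(647, 748) = 1 the prime 647 does not ramify.
Euler's criterion: 187^323 mod 647 = 646. Thus (187|647) = -1.
(187/647) = -1, so 647 is inert.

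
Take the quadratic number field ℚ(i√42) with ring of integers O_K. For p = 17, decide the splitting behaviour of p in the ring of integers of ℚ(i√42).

split — (17) = 𝔭₁𝔭₂ with 𝔭₁ ≠ 𝔭₂

Since -42 ≢ 1 mod 4, the ring of integers is ℤ[√-42] with discriminant 4·(-42) = -168.
disc(K) = -168 is not divisible by 17; 17 is unramified.
Euler's criterion: (-42)^8 mod 17 = 1. Thus (-42|17) = 1.
d is a quadratic residue mod p, hence 17 splits in O_K.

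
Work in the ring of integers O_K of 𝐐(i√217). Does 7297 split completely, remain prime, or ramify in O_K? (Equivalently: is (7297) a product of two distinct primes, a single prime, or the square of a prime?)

7297 splits in O_K

-217 mod 4 = 3, hence disc K = 4·(-217) = -868 and O_K = ℤ[√-217].
7297 ∤ -868, so 7297 is unramified.
Legendre symbol by Euler's criterion: (-217/7297) ≡ (-217)^3648 ≡ 1 (mod 7297), i.e. (-217/7297) = 1.
Legendre symbol 1 ⇒ 7297 is split.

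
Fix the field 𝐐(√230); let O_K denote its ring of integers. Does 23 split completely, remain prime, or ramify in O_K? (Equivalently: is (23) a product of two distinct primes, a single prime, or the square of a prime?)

230 mod 4 = 2, hence disc K = 4·230 = 920 and O_K = ℤ[√230].
disc(K) = 920 = 23·40, so p = 23 is ramified.

ramified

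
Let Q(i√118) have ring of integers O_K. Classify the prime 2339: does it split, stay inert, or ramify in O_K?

d = -118 ≡ 2 (mod 4), so O_K = ℤ[√-118] and disc(K) = 4d = -472.
2339 ∤ -472, so 2339 is unramified.
(-118/2339) = 2221^1169 mod 2339 = 1, giving Legendre symbol 1.
Legendre symbol 1 ⇒ 2339 is split.

2339 splits in O_K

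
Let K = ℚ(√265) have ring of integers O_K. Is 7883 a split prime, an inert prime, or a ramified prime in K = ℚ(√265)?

265 mod 4 = 1, hence disc K = 265 and O_K = ℤ[(1+√265)/2].
Since gcd(7883, 265) = 1 the prime 7883 does not ramify.
(265/7883) = 265^3941 mod 7883 = 1, giving Legendre symbol 1.
(265/7883) = 1, so 7883 splits.

split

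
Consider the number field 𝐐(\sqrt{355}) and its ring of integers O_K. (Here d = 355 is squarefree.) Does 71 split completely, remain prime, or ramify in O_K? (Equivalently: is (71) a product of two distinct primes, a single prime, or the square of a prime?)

Since 355 ≢ 1 mod 4, the ring of integers is ℤ[√355] with discriminant 4·355 = 1420.
71 divides disc(K) = 1420, so 71 ramifies.

p ramifies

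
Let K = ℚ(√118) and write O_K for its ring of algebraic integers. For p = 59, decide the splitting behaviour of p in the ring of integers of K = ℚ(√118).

ramifies in O_K

118 mod 4 = 2, hence disc K = 4·118 = 472 and O_K = ℤ[√118].
Ramification test: 59 | 472. The prime 59 ramifies in K.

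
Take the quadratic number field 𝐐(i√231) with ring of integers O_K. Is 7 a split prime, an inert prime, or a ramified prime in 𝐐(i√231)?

d = -231 ≡ 1 (mod 4), so O_K = ℤ[(1+√-231)/2] and disc(K) = d = -231.
disc(K) = -231 = 7·(-33), so p = 7 is ramified.

ramified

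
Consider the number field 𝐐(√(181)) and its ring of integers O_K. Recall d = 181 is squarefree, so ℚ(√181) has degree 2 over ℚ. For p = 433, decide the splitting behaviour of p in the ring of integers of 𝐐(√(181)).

inert — (433) stays prime in O_K

181 mod 4 = 1, hence disc K = 181 and O_K = ℤ[(1+√181)/2].
Since gcd(433, 181) = 1 the prime 433 does not ramify.
(181/433) = 181^216 mod 433 = 432, giving Legendre symbol -1.
(181/433) = -1, so 433 is inert.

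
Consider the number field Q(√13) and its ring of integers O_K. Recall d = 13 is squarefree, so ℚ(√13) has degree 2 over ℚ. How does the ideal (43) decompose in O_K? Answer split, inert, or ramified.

43 splits in O_K

Since 13 ≡ 1 mod 4, the ring of integers is ℤ[(1+√13)/2] with discriminant 13.
43 ∤ 13, so 43 is unramified.
Compute (13/43) via Euler: 13^((43-1)/2) mod 43 = 1, so (13/43) = 1.
(13/43) = 1, so 43 splits.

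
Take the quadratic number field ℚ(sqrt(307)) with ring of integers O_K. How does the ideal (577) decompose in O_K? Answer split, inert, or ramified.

inert — (577) stays prime in O_K

Since 307 ≢ 1 mod 4, the ring of integers is ℤ[√307] with discriminant 4·307 = 1228.
Since gcd(577, 1228) = 1 the prime 577 does not ramify.
Legendre symbol by Euler's criterion: (307/577) ≡ 307^288 ≡ 576 (mod 577), i.e. (307/577) = -1.
d is a non-residue mod p, hence 577 remains inert in O_K.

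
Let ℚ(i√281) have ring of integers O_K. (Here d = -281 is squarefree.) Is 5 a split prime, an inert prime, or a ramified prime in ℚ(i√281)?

p splits

d = -281 ≡ 3 (mod 4), so O_K = ℤ[√-281] and disc(K) = 4d = -1124.
disc(K) = -1124 is not divisible by 5; 5 is unramified.
Legendre symbol by Euler's criterion: (-281/5) ≡ (-281)^2 ≡ 1 (mod 5), i.e. (-281/5) = 1.
d is a quadratic residue mod p, hence 5 splits in O_K.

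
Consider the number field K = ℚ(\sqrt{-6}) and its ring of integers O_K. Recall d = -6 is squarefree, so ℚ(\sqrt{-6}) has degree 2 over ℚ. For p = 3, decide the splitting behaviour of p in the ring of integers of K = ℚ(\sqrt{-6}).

ramifies in O_K

d = -6 ≡ 2 (mod 4), so O_K = ℤ[√-6] and disc(K) = 4d = -24.
3 divides disc(K) = -24, so 3 ramifies.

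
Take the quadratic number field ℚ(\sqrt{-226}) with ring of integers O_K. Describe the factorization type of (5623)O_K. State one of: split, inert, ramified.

-226 mod 4 = 2, hence disc K = 4·(-226) = -904 and O_K = ℤ[√-226].
disc(K) = -904 is not divisible by 5623; 5623 is unramified.
Legendre symbol by Euler's criterion: (-226/5623) ≡ (-226)^2811 ≡ 1 (mod 5623), i.e. (-226/5623) = 1.
Legendre symbol 1 ⇒ 5623 is split.

5623 splits in O_K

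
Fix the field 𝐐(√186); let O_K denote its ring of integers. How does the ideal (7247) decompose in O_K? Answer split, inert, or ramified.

split

d = 186 ≡ 2 (mod 4), so O_K = ℤ[√186] and disc(K) = 4d = 744.
disc(K) = 744 is not divisible by 7247; 7247 is unramified.
Euler's criterion: 186^3623 mod 7247 = 1. Thus (186|7247) = 1.
(186/7247) = 1, so 7247 splits.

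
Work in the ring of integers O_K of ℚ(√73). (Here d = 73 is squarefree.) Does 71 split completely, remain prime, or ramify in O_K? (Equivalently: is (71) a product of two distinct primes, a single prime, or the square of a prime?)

Since 73 ≡ 1 mod 4, the ring of integers is ℤ[(1+√73)/2] with discriminant 73.
71 ∤ 73, so 71 is unramified.
Compute (73/71) via Euler: 2^((71-1)/2) mod 71 = 1, so (73/71) = 1.
Legendre symbol 1 ⇒ 71 is split.

p splits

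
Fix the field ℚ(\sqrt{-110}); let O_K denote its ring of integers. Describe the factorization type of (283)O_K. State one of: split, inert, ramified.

-110 mod 4 = 2, hence disc K = 4·(-110) = -440 and O_K = ℤ[√-110].
283 ∤ -440, so 283 is unramified.
(-110/283) = 173^141 mod 283 = 282, giving Legendre symbol -1.
d is a non-residue mod p, hence 283 remains inert in O_K.

remains prime (inert)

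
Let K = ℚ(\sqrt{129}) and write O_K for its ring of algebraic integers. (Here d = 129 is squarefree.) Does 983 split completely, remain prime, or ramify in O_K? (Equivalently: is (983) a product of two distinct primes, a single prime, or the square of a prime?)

split

129 mod 4 = 1, hence disc K = 129 and O_K = ℤ[(1+√129)/2].
Since gcd(983, 129) = 1 the prime 983 does not ramify.
Euler's criterion: 129^491 mod 983 = 1. Thus (129|983) = 1.
d is a quadratic residue mod p, hence 983 splits in O_K.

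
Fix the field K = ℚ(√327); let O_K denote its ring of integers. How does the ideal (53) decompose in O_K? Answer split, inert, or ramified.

d = 327 ≡ 3 (mod 4), so O_K = ℤ[√327] and disc(K) = 4d = 1308.
Since gcd(53, 1308) = 1 the prime 53 does not ramify.
(327/53) = 9^26 mod 53 = 1, giving Legendre symbol 1.
d is a quadratic residue mod p, hence 53 splits in O_K.

split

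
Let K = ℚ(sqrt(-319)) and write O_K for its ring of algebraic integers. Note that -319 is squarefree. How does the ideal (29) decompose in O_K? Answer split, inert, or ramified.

d = -319 ≡ 1 (mod 4), so O_K = ℤ[(1+√-319)/2] and disc(K) = d = -319.
29 divides disc(K) = -319, so 29 ramifies.

p ramifies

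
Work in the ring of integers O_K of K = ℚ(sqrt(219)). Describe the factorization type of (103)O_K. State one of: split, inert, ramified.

d = 219 ≡ 3 (mod 4), so O_K = ℤ[√219] and disc(K) = 4d = 876.
Since gcd(103, 876) = 1 the prime 103 does not ramify.
(219/103) = 13^51 mod 103 = 1, giving Legendre symbol 1.
d is a quadratic residue mod p, hence 103 splits in O_K.

split — (103) = 𝔭₁𝔭₂ with 𝔭₁ ≠ 𝔭₂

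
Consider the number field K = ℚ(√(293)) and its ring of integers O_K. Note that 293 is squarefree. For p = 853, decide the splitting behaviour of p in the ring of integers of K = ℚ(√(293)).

split

Since 293 ≡ 1 mod 4, the ring of integers is ℤ[(1+√293)/2] with discriminant 293.
disc(K) = 293 is not divisible by 853; 853 is unramified.
Euler's criterion: 293^426 mod 853 = 1. Thus (293|853) = 1.
d is a quadratic residue mod p, hence 853 splits in O_K.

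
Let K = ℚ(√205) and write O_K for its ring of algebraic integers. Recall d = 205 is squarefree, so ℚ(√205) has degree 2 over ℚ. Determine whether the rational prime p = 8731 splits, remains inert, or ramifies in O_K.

split — (8731) = 𝔭₁𝔭₂ with 𝔭₁ ≠ 𝔭₂

205 mod 4 = 1, hence disc K = 205 and O_K = ℤ[(1+√205)/2].
disc(K) = 205 is not divisible by 8731; 8731 is unramified.
(205/8731) = 205^4365 mod 8731 = 1, giving Legendre symbol 1.
(205/8731) = 1, so 8731 splits.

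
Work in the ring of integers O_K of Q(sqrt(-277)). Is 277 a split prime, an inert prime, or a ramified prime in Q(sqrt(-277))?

Since -277 ≢ 1 mod 4, the ring of integers is ℤ[√-277] with discriminant 4·(-277) = -1108.
277 divides disc(K) = -1108, so 277 ramifies.

277 is ramified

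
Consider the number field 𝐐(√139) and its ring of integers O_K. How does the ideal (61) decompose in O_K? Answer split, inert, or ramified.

Since 139 ≢ 1 mod 4, the ring of integers is ℤ[√139] with discriminant 4·139 = 556.
Since gcd(61, 556) = 1 the prime 61 does not ramify.
(139/61) = 17^30 mod 61 = 60, giving Legendre symbol -1.
(139/61) = -1, so 61 is inert.

inert — (61) stays prime in O_K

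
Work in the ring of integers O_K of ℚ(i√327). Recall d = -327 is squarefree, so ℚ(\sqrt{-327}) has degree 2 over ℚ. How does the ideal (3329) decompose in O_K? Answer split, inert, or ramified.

d = -327 ≡ 1 (mod 4), so O_K = ℤ[(1+√-327)/2] and disc(K) = d = -327.
disc(K) = -327 is not divisible by 3329; 3329 is unramified.
Legendre symbol by Euler's criterion: (-327/3329) ≡ (-327)^1664 ≡ 1 (mod 3329), i.e. (-327/3329) = 1.
Legendre symbol 1 ⇒ 3329 is split.

split — (3329) = 𝔭₁𝔭₂ with 𝔭₁ ≠ 𝔭₂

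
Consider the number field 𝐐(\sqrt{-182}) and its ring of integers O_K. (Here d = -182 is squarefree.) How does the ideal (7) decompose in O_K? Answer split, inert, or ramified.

p ramifies

d = -182 ≡ 2 (mod 4), so O_K = ℤ[√-182] and disc(K) = 4d = -728.
Ramification test: 7 | -728. The prime 7 ramifies in K.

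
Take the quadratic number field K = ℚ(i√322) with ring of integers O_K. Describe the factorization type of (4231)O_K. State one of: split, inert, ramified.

-322 mod 4 = 2, hence disc K = 4·(-322) = -1288 and O_K = ℤ[√-322].
Since gcd(4231, -1288) = 1 the prime 4231 does not ramify.
Euler's criterion: (-322)^2115 mod 4231 = 4230. Thus (-322|4231) = -1.
Legendre symbol -1 ⇒ 4231 is inert.

4231 remains inert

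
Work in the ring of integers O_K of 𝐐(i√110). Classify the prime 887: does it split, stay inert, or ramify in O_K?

split — (887) = 𝔭₁𝔭₂ with 𝔭₁ ≠ 𝔭₂

Since -110 ≢ 1 mod 4, the ring of integers is ℤ[√-110] with discriminant 4·(-110) = -440.
disc(K) = -440 is not divisible by 887; 887 is unramified.
Compute (-110/887) via Euler: 777^((887-1)/2) mod 887 = 1, so (-110/887) = 1.
(-110/887) = 1, so 887 splits.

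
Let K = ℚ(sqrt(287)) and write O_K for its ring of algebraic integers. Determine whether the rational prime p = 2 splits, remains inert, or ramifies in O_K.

d = 287 ≡ 3 (mod 4), so O_K = ℤ[√287] and disc(K) = 4d = 1148.
Ramification test: 2 | 1148. The prime 2 ramifies in K.

ramifies in O_K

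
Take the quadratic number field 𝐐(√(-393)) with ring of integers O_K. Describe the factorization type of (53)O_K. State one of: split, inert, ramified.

53 remains inert

Since -393 ≢ 1 mod 4, the ring of integers is ℤ[√-393] with discriminant 4·(-393) = -1572.
53 ∤ -1572, so 53 is unramified.
Compute (-393/53) via Euler: 31^((53-1)/2) mod 53 = 52, so (-393/53) = -1.
d is a non-residue mod p, hence 53 remains inert in O_K.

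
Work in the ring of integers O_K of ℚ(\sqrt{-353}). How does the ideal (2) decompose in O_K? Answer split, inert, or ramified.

d = -353 ≡ 3 (mod 4), so O_K = ℤ[√-353] and disc(K) = 4d = -1412.
disc(K) = -1412 = 2·(-706), so p = 2 is ramified.

ramifies in O_K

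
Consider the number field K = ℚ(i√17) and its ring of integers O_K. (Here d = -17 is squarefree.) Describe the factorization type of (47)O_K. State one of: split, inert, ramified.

remains prime (inert)

d = -17 ≡ 3 (mod 4), so O_K = ℤ[√-17] and disc(K) = 4d = -68.
disc(K) = -68 is not divisible by 47; 47 is unramified.
(-17/47) = 30^23 mod 47 = 46, giving Legendre symbol -1.
Legendre symbol -1 ⇒ 47 is inert.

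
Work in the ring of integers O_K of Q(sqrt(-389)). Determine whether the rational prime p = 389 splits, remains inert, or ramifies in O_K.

ramified

-389 mod 4 = 3, hence disc K = 4·(-389) = -1556 and O_K = ℤ[√-389].
389 divides disc(K) = -1556, so 389 ramifies.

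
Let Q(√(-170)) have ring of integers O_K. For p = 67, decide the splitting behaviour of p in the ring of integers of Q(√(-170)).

inert

Since -170 ≢ 1 mod 4, the ring of integers is ℤ[√-170] with discriminant 4·(-170) = -680.
67 ∤ -680, so 67 is unramified.
Compute (-170/67) via Euler: 31^((67-1)/2) mod 67 = 66, so (-170/67) = -1.
(-170/67) = -1, so 67 is inert.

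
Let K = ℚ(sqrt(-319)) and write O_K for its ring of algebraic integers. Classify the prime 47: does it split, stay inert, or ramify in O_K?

inert — (47) stays prime in O_K

Since -319 ≡ 1 mod 4, the ring of integers is ℤ[(1+√-319)/2] with discriminant -319.
Since gcd(47, -319) = 1 the prime 47 does not ramify.
Compute (-319/47) via Euler: 10^((47-1)/2) mod 47 = 46, so (-319/47) = -1.
Legendre symbol -1 ⇒ 47 is inert.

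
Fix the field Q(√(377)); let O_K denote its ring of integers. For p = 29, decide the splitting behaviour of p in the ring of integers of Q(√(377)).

Since 377 ≡ 1 mod 4, the ring of integers is ℤ[(1+√377)/2] with discriminant 377.
Ramification test: 29 | 377. The prime 29 ramifies in K.

29 is ramified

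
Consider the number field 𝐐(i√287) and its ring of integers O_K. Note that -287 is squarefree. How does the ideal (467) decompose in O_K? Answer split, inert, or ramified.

p is inert

-287 mod 4 = 1, hence disc K = -287 and O_K = ℤ[(1+√-287)/2].
Since gcd(467, -287) = 1 the prime 467 does not ramify.
(-287/467) = 180^233 mod 467 = 466, giving Legendre symbol -1.
(-287/467) = -1, so 467 is inert.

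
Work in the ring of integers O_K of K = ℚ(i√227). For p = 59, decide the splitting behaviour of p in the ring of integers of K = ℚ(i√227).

p splits

Since -227 ≡ 1 mod 4, the ring of integers is ℤ[(1+√-227)/2] with discriminant -227.
disc(K) = -227 is not divisible by 59; 59 is unramified.
Compute (-227/59) via Euler: 9^((59-1)/2) mod 59 = 1, so (-227/59) = 1.
(-227/59) = 1, so 59 splits.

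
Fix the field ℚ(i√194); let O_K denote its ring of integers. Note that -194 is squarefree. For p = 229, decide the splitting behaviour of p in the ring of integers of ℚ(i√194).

remains prime (inert)

Since -194 ≢ 1 mod 4, the ring of integers is ℤ[√-194] with discriminant 4·(-194) = -776.
229 ∤ -776, so 229 is unramified.
Compute (-194/229) via Euler: 35^((229-1)/2) mod 229 = 228, so (-194/229) = -1.
Legendre symbol -1 ⇒ 229 is inert.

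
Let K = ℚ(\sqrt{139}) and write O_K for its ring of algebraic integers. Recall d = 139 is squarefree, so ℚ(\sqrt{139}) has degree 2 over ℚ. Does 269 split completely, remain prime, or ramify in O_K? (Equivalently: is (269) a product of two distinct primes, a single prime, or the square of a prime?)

269 remains inert

d = 139 ≡ 3 (mod 4), so O_K = ℤ[√139] and disc(K) = 4d = 556.
Since gcd(269, 556) = 1 the prime 269 does not ramify.
Euler's criterion: 139^134 mod 269 = 268. Thus (139|269) = -1.
Legendre symbol -1 ⇒ 269 is inert.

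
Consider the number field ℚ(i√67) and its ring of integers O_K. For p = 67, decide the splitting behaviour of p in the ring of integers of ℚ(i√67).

d = -67 ≡ 1 (mod 4), so O_K = ℤ[(1+√-67)/2] and disc(K) = d = -67.
disc(K) = -67 = 67·(-1), so p = 67 is ramified.

67 is ramified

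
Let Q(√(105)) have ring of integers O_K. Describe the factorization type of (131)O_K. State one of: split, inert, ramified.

splits completely

105 mod 4 = 1, hence disc K = 105 and O_K = ℤ[(1+√105)/2].
Since gcd(131, 105) = 1 the prime 131 does not ramify.
(105/131) = 105^65 mod 131 = 1, giving Legendre symbol 1.
Legendre symbol 1 ⇒ 131 is split.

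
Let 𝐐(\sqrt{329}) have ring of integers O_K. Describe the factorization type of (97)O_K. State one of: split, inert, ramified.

d = 329 ≡ 1 (mod 4), so O_K = ℤ[(1+√329)/2] and disc(K) = d = 329.
97 ∤ 329, so 97 is unramified.
Euler's criterion: 329^48 mod 97 = 96. Thus (329|97) = -1.
(329/97) = -1, so 97 is inert.

inert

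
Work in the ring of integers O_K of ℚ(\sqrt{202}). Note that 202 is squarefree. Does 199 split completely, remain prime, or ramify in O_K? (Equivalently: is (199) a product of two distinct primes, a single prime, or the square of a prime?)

inert — (199) stays prime in O_K

Since 202 ≢ 1 mod 4, the ring of integers is ℤ[√202] with discriminant 4·202 = 808.
199 ∤ 808, so 199 is unramified.
Legendre symbol by Euler's criterion: (202/199) ≡ 202^99 ≡ 198 (mod 199), i.e. (202/199) = -1.
Legendre symbol -1 ⇒ 199 is inert.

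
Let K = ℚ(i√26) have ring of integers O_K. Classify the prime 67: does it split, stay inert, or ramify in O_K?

-26 mod 4 = 2, hence disc K = 4·(-26) = -104 and O_K = ℤ[√-26].
disc(K) = -104 is not divisible by 67; 67 is unramified.
(-26/67) = 41^33 mod 67 = 66, giving Legendre symbol -1.
d is a non-residue mod p, hence 67 remains inert in O_K.

inert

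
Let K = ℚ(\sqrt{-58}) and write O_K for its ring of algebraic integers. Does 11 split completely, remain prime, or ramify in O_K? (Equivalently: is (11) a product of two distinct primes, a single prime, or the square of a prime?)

inert — (11) stays prime in O_K

-58 mod 4 = 2, hence disc K = 4·(-58) = -232 and O_K = ℤ[√-58].
disc(K) = -232 is not divisible by 11; 11 is unramified.
Legendre symbol by Euler's criterion: (-58/11) ≡ (-58)^5 ≡ 10 (mod 11), i.e. (-58/11) = -1.
d is a non-residue mod p, hence 11 remains inert in O_K.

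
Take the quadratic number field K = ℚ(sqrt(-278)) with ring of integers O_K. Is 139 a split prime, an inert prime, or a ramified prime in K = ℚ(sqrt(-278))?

p ramifies

Since -278 ≢ 1 mod 4, the ring of integers is ℤ[√-278] with discriminant 4·(-278) = -1112.
disc(K) = -1112 = 139·(-8), so p = 139 is ramified.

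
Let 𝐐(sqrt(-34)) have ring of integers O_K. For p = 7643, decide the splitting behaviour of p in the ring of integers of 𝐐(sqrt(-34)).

inert

-34 mod 4 = 2, hence disc K = 4·(-34) = -136 and O_K = ℤ[√-34].
Since gcd(7643, -136) = 1 the prime 7643 does not ramify.
Euler's criterion: (-34)^3821 mod 7643 = 7642. Thus (-34|7643) = -1.
Legendre symbol -1 ⇒ 7643 is inert.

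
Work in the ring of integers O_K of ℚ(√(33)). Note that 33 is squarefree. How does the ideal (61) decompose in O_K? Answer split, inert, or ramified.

remains prime (inert)

d = 33 ≡ 1 (mod 4), so O_K = ℤ[(1+√33)/2] and disc(K) = d = 33.
61 ∤ 33, so 61 is unramified.
Legendre symbol by Euler's criterion: (33/61) ≡ 33^30 ≡ 60 (mod 61), i.e. (33/61) = -1.
(33/61) = -1, so 61 is inert.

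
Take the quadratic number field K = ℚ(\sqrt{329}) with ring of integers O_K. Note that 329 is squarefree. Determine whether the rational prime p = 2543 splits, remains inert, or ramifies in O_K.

d = 329 ≡ 1 (mod 4), so O_K = ℤ[(1+√329)/2] and disc(K) = d = 329.
disc(K) = 329 is not divisible by 2543; 2543 is unramified.
Euler's criterion: 329^1271 mod 2543 = 2542. Thus (329|2543) = -1.
Legendre symbol -1 ⇒ 2543 is inert.

inert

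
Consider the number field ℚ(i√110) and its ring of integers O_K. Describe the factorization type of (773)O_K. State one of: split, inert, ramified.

Since -110 ≢ 1 mod 4, the ring of integers is ℤ[√-110] with discriminant 4·(-110) = -440.
disc(K) = -440 is not divisible by 773; 773 is unramified.
Legendre symbol by Euler's criterion: (-110/773) ≡ (-110)^386 ≡ 1 (mod 773), i.e. (-110/773) = 1.
d is a quadratic residue mod p, hence 773 splits in O_K.

splits completely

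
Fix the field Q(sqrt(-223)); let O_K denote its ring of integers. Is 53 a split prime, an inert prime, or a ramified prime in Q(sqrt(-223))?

53 splits in O_K

-223 mod 4 = 1, hence disc K = -223 and O_K = ℤ[(1+√-223)/2].
53 ∤ -223, so 53 is unramified.
Euler's criterion: (-223)^26 mod 53 = 1. Thus (-223|53) = 1.
(-223/53) = 1, so 53 splits.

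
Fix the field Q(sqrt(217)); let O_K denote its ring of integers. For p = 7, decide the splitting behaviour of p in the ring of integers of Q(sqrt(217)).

Since 217 ≡ 1 mod 4, the ring of integers is ℤ[(1+√217)/2] with discriminant 217.
7 divides disc(K) = 217, so 7 ramifies.

ramified — (7) = 𝔭²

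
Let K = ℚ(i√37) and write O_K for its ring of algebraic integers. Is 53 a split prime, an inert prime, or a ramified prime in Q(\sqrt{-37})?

Since -37 ≢ 1 mod 4, the ring of integers is ℤ[√-37] with discriminant 4·(-37) = -148.
Since gcd(53, -148) = 1 the prime 53 does not ramify.
Euler's criterion: (-37)^26 mod 53 = 1. Thus (-37|53) = 1.
(-37/53) = 1, so 53 splits.

split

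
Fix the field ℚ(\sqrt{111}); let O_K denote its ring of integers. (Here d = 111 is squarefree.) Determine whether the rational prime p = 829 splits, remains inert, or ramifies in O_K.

829 remains inert

111 mod 4 = 3, hence disc K = 4·111 = 444 and O_K = ℤ[√111].
disc(K) = 444 is not divisible by 829; 829 is unramified.
Euler's criterion: 111^414 mod 829 = 828. Thus (111|829) = -1.
(111/829) = -1, so 829 is inert.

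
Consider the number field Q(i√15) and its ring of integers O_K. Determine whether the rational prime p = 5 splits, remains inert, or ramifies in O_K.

ramified

Since -15 ≡ 1 mod 4, the ring of integers is ℤ[(1+√-15)/2] with discriminant -15.
Ramification test: 5 | -15. The prime 5 ramifies in K.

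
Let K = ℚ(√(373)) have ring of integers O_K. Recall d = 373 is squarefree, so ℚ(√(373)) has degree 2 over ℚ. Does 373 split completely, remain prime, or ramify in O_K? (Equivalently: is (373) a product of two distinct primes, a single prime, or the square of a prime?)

d = 373 ≡ 1 (mod 4), so O_K = ℤ[(1+√373)/2] and disc(K) = d = 373.
Ramification test: 373 | 373. The prime 373 ramifies in K.

373 is ramified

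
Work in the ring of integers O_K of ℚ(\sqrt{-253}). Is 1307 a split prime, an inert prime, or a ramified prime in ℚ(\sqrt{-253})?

d = -253 ≡ 3 (mod 4), so O_K = ℤ[√-253] and disc(K) = 4d = -1012.
Since gcd(1307, -1012) = 1 the prime 1307 does not ramify.
Legendre symbol by Euler's criterion: (-253/1307) ≡ (-253)^653 ≡ 1 (mod 1307), i.e. (-253/1307) = 1.
Legendre symbol 1 ⇒ 1307 is split.

split — (1307) = 𝔭₁𝔭₂ with 𝔭₁ ≠ 𝔭₂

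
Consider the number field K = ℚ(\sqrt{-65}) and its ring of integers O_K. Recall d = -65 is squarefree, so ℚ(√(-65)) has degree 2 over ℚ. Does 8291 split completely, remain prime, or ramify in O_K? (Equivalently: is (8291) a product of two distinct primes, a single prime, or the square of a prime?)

inert — (8291) stays prime in O_K

Since -65 ≢ 1 mod 4, the ring of integers is ℤ[√-65] with discriminant 4·(-65) = -260.
Since gcd(8291, -260) = 1 the prime 8291 does not ramify.
(-65/8291) = 8226^4145 mod 8291 = 8290, giving Legendre symbol -1.
Legendre symbol -1 ⇒ 8291 is inert.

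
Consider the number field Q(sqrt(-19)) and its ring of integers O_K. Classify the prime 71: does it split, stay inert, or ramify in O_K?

-19 mod 4 = 1, hence disc K = -19 and O_K = ℤ[(1+√-19)/2].
disc(K) = -19 is not divisible by 71; 71 is unramified.
(-19/71) = 52^35 mod 71 = 70, giving Legendre symbol -1.
(-19/71) = -1, so 71 is inert.

inert — (71) stays prime in O_K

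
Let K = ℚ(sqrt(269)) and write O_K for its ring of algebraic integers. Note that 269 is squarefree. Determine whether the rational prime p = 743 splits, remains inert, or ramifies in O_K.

269 mod 4 = 1, hence disc K = 269 and O_K = ℤ[(1+√269)/2].
743 ∤ 269, so 743 is unramified.
Compute (269/743) via Euler: 269^((743-1)/2) mod 743 = 1, so (269/743) = 1.
d is a quadratic residue mod p, hence 743 splits in O_K.

743 splits in O_K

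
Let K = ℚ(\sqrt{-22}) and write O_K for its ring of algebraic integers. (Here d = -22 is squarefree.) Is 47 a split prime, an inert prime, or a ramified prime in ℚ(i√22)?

-22 mod 4 = 2, hence disc K = 4·(-22) = -88 and O_K = ℤ[√-22].
disc(K) = -88 is not divisible by 47; 47 is unramified.
Euler's criterion: (-22)^23 mod 47 = 1. Thus (-22|47) = 1.
d is a quadratic residue mod p, hence 47 splits in O_K.

p splits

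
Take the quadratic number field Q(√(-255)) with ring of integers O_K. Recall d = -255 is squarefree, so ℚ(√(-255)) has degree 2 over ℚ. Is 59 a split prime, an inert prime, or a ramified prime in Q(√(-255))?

inert

-255 mod 4 = 1, hence disc K = -255 and O_K = ℤ[(1+√-255)/2].
Since gcd(59, -255) = 1 the prime 59 does not ramify.
Legendre symbol by Euler's criterion: (-255/59) ≡ (-255)^29 ≡ 58 (mod 59), i.e. (-255/59) = -1.
d is a non-residue mod p, hence 59 remains inert in O_K.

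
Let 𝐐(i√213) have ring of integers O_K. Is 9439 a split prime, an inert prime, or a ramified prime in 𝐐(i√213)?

Since -213 ≢ 1 mod 4, the ring of integers is ℤ[√-213] with discriminant 4·(-213) = -852.
9439 ∤ -852, so 9439 is unramified.
Compute (-213/9439) via Euler: 9226^((9439-1)/2) mod 9439 = 1, so (-213/9439) = 1.
(-213/9439) = 1, so 9439 splits.

split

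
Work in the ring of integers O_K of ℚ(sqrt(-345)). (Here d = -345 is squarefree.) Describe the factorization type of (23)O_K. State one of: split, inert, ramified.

23 is ramified

-345 mod 4 = 3, hence disc K = 4·(-345) = -1380 and O_K = ℤ[√-345].
disc(K) = -1380 = 23·(-60), so p = 23 is ramified.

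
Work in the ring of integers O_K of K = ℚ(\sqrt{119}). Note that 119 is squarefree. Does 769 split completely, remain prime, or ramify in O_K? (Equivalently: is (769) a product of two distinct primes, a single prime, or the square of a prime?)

inert

d = 119 ≡ 3 (mod 4), so O_K = ℤ[√119] and disc(K) = 4d = 476.
Since gcd(769, 476) = 1 the prime 769 does not ramify.
(119/769) = 119^384 mod 769 = 768, giving Legendre symbol -1.
(119/769) = -1, so 769 is inert.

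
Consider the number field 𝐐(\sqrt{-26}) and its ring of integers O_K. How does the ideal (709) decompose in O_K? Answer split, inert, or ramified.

Since -26 ≢ 1 mod 4, the ring of integers is ℤ[√-26] with discriminant 4·(-26) = -104.
Since gcd(709, -104) = 1 the prime 709 does not ramify.
Compute (-26/709) via Euler: 683^((709-1)/2) mod 709 = 1, so (-26/709) = 1.
(-26/709) = 1, so 709 splits.

709 splits in O_K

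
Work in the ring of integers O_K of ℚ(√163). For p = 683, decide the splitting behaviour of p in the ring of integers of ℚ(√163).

d = 163 ≡ 3 (mod 4), so O_K = ℤ[√163] and disc(K) = 4d = 652.
Since gcd(683, 652) = 1 the prime 683 does not ramify.
Legendre symbol by Euler's criterion: (163/683) ≡ 163^341 ≡ 1 (mod 683), i.e. (163/683) = 1.
(163/683) = 1, so 683 splits.

683 splits in O_K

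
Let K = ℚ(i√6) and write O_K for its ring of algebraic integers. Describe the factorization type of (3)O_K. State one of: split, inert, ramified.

p ramifies

Since -6 ≢ 1 mod 4, the ring of integers is ℤ[√-6] with discriminant 4·(-6) = -24.
disc(K) = -24 = 3·(-8), so p = 3 is ramified.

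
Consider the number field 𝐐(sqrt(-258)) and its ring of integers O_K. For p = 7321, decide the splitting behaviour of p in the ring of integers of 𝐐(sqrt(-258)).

d = -258 ≡ 2 (mod 4), so O_K = ℤ[√-258] and disc(K) = 4d = -1032.
disc(K) = -1032 is not divisible by 7321; 7321 is unramified.
Legendre symbol by Euler's criterion: (-258/7321) ≡ (-258)^3660 ≡ 1 (mod 7321), i.e. (-258/7321) = 1.
d is a quadratic residue mod p, hence 7321 splits in O_K.

split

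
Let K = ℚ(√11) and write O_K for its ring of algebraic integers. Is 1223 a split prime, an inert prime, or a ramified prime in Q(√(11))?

Since 11 ≢ 1 mod 4, the ring of integers is ℤ[√11] with discriminant 4·11 = 44.
1223 ∤ 44, so 1223 is unramified.
(11/1223) = 11^611 mod 1223 = 1, giving Legendre symbol 1.
d is a quadratic residue mod p, hence 1223 splits in O_K.

splits completely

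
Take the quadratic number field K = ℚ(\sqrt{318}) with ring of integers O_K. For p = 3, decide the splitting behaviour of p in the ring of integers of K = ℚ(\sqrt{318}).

Since 318 ≢ 1 mod 4, the ring of integers is ℤ[√318] with discriminant 4·318 = 1272.
3 divides disc(K) = 1272, so 3 ramifies.

ramified — (3) = 𝔭²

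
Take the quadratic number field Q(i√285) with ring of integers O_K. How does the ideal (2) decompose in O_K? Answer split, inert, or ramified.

Since -285 ≢ 1 mod 4, the ring of integers is ℤ[√-285] with discriminant 4·(-285) = -1140.
Ramification test: 2 | -1140. The prime 2 ramifies in K.

ramifies in O_K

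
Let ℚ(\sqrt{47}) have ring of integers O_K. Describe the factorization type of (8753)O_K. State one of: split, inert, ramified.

d = 47 ≡ 3 (mod 4), so O_K = ℤ[√47] and disc(K) = 4d = 188.
disc(K) = 188 is not divisible by 8753; 8753 is unramified.
Legendre symbol by Euler's criterion: (47/8753) ≡ 47^4376 ≡ 8752 (mod 8753), i.e. (47/8753) = -1.
(47/8753) = -1, so 8753 is inert.

p is inert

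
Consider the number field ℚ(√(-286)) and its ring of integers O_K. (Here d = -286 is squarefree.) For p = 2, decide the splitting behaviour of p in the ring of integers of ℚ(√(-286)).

ramified

-286 mod 4 = 2, hence disc K = 4·(-286) = -1144 and O_K = ℤ[√-286].
2 divides disc(K) = -1144, so 2 ramifies.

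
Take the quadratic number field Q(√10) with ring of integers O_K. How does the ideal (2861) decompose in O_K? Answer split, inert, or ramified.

d = 10 ≡ 2 (mod 4), so O_K = ℤ[√10] and disc(K) = 4d = 40.
disc(K) = 40 is not divisible by 2861; 2861 is unramified.
Euler's criterion: 10^1430 mod 2861 = 2860. Thus (10|2861) = -1.
(10/2861) = -1, so 2861 is inert.

inert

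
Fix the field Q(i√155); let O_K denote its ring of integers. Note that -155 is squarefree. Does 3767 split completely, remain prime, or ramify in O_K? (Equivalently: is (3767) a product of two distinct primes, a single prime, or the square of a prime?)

d = -155 ≡ 1 (mod 4), so O_K = ℤ[(1+√-155)/2] and disc(K) = d = -155.
Since gcd(3767, -155) = 1 the prime 3767 does not ramify.
Euler's criterion: (-155)^1883 mod 3767 = 3766. Thus (-155|3767) = -1.
d is a non-residue mod p, hence 3767 remains inert in O_K.

remains prime (inert)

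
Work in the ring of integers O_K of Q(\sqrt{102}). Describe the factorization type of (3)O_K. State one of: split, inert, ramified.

d = 102 ≡ 2 (mod 4), so O_K = ℤ[√102] and disc(K) = 4d = 408.
3 divides disc(K) = 408, so 3 ramifies.

ramifies in O_K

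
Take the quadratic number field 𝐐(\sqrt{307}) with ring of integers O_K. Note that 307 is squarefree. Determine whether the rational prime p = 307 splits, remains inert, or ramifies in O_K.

Since 307 ≢ 1 mod 4, the ring of integers is ℤ[√307] with discriminant 4·307 = 1228.
307 divides disc(K) = 1228, so 307 ramifies.

ramified — (307) = 𝔭²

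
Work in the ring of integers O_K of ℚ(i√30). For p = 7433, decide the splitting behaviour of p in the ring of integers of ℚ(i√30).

-30 mod 4 = 2, hence disc K = 4·(-30) = -120 and O_K = ℤ[√-30].
disc(K) = -120 is not divisible by 7433; 7433 is unramified.
(-30/7433) = 7403^3716 mod 7433 = 1, giving Legendre symbol 1.
Legendre symbol 1 ⇒ 7433 is split.

splits completely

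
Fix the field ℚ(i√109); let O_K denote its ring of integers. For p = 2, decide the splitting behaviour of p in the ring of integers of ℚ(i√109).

ramified — (2) = 𝔭²

Since -109 ≢ 1 mod 4, the ring of integers is ℤ[√-109] with discriminant 4·(-109) = -436.
2 divides disc(K) = -436, so 2 ramifies.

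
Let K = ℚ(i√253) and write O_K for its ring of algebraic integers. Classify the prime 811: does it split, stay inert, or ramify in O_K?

Since -253 ≢ 1 mod 4, the ring of integers is ℤ[√-253] with discriminant 4·(-253) = -1012.
Since gcd(811, -1012) = 1 the prime 811 does not ramify.
(-253/811) = 558^405 mod 811 = 1, giving Legendre symbol 1.
Legendre symbol 1 ⇒ 811 is split.

p splits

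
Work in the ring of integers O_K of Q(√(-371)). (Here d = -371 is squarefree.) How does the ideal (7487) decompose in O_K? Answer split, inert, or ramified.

p is inert

Since -371 ≡ 1 mod 4, the ring of integers is ℤ[(1+√-371)/2] with discriminant -371.
7487 ∤ -371, so 7487 is unramified.
Compute (-371/7487) via Euler: 7116^((7487-1)/2) mod 7487 = 7486, so (-371/7487) = -1.
(-371/7487) = -1, so 7487 is inert.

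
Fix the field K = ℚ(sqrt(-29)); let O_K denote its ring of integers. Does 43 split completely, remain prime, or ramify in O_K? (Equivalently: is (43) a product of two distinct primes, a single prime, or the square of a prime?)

p splits

-29 mod 4 = 3, hence disc K = 4·(-29) = -116 and O_K = ℤ[√-29].
Since gcd(43, -116) = 1 the prime 43 does not ramify.
Compute (-29/43) via Euler: 14^((43-1)/2) mod 43 = 1, so (-29/43) = 1.
(-29/43) = 1, so 43 splits.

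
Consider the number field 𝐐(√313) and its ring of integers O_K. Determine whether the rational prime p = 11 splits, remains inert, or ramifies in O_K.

d = 313 ≡ 1 (mod 4), so O_K = ℤ[(1+√313)/2] and disc(K) = d = 313.
disc(K) = 313 is not divisible by 11; 11 is unramified.
Euler's criterion: 313^5 mod 11 = 1. Thus (313|11) = 1.
Legendre symbol 1 ⇒ 11 is split.

splits completely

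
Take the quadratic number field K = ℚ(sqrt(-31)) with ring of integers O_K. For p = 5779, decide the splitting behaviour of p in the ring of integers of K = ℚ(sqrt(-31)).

5779 remains inert

Since -31 ≡ 1 mod 4, the ring of integers is ℤ[(1+√-31)/2] with discriminant -31.
Since gcd(5779, -31) = 1 the prime 5779 does not ramify.
(-31/5779) = 5748^2889 mod 5779 = 5778, giving Legendre symbol -1.
(-31/5779) = -1, so 5779 is inert.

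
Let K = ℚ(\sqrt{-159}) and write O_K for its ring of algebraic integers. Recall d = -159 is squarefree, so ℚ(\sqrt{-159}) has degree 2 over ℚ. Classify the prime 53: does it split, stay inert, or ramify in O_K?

53 is ramified

d = -159 ≡ 1 (mod 4), so O_K = ℤ[(1+√-159)/2] and disc(K) = d = -159.
53 divides disc(K) = -159, so 53 ramifies.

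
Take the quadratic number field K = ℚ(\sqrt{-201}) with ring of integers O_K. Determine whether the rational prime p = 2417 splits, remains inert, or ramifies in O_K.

Since -201 ≢ 1 mod 4, the ring of integers is ℤ[√-201] with discriminant 4·(-201) = -804.
disc(K) = -804 is not divisible by 2417; 2417 is unramified.
Euler's criterion: (-201)^1208 mod 2417 = 1. Thus (-201|2417) = 1.
d is a quadratic residue mod p, hence 2417 splits in O_K.

split — (2417) = 𝔭₁𝔭₂ with 𝔭₁ ≠ 𝔭₂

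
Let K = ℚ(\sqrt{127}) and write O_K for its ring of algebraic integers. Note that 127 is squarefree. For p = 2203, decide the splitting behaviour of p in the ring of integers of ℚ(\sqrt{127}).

127 mod 4 = 3, hence disc K = 4·127 = 508 and O_K = ℤ[√127].
2203 ∤ 508, so 2203 is unramified.
Euler's criterion: 127^1101 mod 2203 = 2202. Thus (127|2203) = -1.
d is a non-residue mod p, hence 2203 remains inert in O_K.

p is inert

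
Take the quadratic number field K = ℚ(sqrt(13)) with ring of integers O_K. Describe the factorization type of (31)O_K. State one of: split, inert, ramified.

d = 13 ≡ 1 (mod 4), so O_K = ℤ[(1+√13)/2] and disc(K) = d = 13.
Since gcd(31, 13) = 1 the prime 31 does not ramify.
Euler's criterion: 13^15 mod 31 = 30. Thus (13|31) = -1.
Legendre symbol -1 ⇒ 31 is inert.

inert — (31) stays prime in O_K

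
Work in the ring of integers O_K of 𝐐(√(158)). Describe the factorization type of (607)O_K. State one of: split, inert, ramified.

607 splits in O_K

Since 158 ≢ 1 mod 4, the ring of integers is ℤ[√158] with discriminant 4·158 = 632.
Since gcd(607, 632) = 1 the prime 607 does not ramify.
(158/607) = 158^303 mod 607 = 1, giving Legendre symbol 1.
Legendre symbol 1 ⇒ 607 is split.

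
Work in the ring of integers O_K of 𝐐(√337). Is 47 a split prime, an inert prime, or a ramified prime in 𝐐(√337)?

337 mod 4 = 1, hence disc K = 337 and O_K = ℤ[(1+√337)/2].
Since gcd(47, 337) = 1 the prime 47 does not ramify.
(337/47) = 8^23 mod 47 = 1, giving Legendre symbol 1.
(337/47) = 1, so 47 splits.

p splits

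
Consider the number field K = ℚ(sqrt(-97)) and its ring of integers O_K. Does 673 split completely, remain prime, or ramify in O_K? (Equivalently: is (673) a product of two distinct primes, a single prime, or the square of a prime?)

splits completely

-97 mod 4 = 3, hence disc K = 4·(-97) = -388 and O_K = ℤ[√-97].
673 ∤ -388, so 673 is unramified.
(-97/673) = 576^336 mod 673 = 1, giving Legendre symbol 1.
d is a quadratic residue mod p, hence 673 splits in O_K.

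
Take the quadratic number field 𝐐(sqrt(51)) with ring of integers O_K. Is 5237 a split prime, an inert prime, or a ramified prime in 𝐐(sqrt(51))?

51 mod 4 = 3, hence disc K = 4·51 = 204 and O_K = ℤ[√51].
Since gcd(5237, 204) = 1 the prime 5237 does not ramify.
Compute (51/5237) via Euler: 51^((5237-1)/2) mod 5237 = 5236, so (51/5237) = -1.
Legendre symbol -1 ⇒ 5237 is inert.

inert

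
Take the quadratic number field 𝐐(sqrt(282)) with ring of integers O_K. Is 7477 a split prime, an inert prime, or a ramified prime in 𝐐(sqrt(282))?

d = 282 ≡ 2 (mod 4), so O_K = ℤ[√282] and disc(K) = 4d = 1128.
disc(K) = 1128 is not divisible by 7477; 7477 is unramified.
Legendre symbol by Euler's criterion: (282/7477) ≡ 282^3738 ≡ 7476 (mod 7477), i.e. (282/7477) = -1.
Legendre symbol -1 ⇒ 7477 is inert.

inert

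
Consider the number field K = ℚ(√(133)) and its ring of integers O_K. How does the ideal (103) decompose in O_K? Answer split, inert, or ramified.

Since 133 ≡ 1 mod 4, the ring of integers is ℤ[(1+√133)/2] with discriminant 133.
103 ∤ 133, so 103 is unramified.
Euler's criterion: 133^51 mod 103 = 1. Thus (133|103) = 1.
d is a quadratic residue mod p, hence 103 splits in O_K.

p splits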